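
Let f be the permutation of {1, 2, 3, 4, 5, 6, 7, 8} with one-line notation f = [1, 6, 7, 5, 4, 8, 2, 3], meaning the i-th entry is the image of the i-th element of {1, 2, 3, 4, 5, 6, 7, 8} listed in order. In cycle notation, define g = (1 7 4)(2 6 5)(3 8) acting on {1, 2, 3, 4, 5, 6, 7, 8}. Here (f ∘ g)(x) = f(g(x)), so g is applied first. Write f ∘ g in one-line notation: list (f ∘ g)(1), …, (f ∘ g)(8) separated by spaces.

For each element, apply g then f: 1 → 7 → 2; 2 → 6 → 8; 3 → 8 → 3; 4 → 1 → 1; 5 → 2 → 6; 6 → 5 → 4; 7 → 4 → 5; 8 → 3 → 7.
So f ∘ g in one-line form is 2 8 3 1 6 4 5 7.

2 8 3 1 6 4 5 7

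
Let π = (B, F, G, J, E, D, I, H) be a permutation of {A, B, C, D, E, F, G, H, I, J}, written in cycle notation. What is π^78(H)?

D

H lies in the 8-cycle (B, F, G, J, E, D, I, H).
Since the cycle has length 8, π^78 acts on it the same as π^6 (78 mod 8 = 6).
Stepping 6 places around the cycle: H → B → F → G → J → E → D.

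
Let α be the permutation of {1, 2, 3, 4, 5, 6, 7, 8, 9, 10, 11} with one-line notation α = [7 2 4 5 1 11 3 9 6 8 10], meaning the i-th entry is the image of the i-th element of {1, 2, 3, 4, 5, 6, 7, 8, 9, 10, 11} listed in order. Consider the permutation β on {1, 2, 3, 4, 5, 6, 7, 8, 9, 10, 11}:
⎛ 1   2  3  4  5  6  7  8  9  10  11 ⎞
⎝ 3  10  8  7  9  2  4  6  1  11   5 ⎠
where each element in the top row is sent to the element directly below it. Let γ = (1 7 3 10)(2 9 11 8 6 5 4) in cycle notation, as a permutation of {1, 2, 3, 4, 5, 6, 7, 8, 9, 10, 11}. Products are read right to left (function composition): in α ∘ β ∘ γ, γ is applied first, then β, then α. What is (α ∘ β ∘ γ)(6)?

6

Apply the permutations in order: γ(6) = 5, then β(5) = 9, then α(9) = 6. So (α ∘ β ∘ γ)(6) = 6.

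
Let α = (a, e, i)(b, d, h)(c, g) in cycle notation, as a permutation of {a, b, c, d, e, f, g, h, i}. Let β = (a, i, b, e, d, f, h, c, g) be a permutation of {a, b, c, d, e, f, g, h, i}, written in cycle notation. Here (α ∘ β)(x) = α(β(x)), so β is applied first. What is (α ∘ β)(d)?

f

First apply β: β(d) = f, then α(f) = f. Thus (α ∘ β)(d) = f.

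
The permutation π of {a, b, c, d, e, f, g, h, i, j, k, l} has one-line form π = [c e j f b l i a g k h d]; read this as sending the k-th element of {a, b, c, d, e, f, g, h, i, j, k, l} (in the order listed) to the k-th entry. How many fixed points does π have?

No element satisfies π(x) = x, so there are 0 fixed points.

0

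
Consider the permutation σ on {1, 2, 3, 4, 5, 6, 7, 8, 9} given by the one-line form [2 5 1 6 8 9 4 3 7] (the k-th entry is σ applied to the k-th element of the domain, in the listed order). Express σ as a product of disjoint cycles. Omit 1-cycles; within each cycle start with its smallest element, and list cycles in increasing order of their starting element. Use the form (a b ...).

From 1: 1 → 2 → 5 → 8 → 3 → 1, closing the cycle (1 2 5 8 3).
Repeating from the next unused element and collecting all non-trivial cycles gives (1 2 5 8 3)(4 6 9 7).

(1 2 5 8 3)(4 6 9 7)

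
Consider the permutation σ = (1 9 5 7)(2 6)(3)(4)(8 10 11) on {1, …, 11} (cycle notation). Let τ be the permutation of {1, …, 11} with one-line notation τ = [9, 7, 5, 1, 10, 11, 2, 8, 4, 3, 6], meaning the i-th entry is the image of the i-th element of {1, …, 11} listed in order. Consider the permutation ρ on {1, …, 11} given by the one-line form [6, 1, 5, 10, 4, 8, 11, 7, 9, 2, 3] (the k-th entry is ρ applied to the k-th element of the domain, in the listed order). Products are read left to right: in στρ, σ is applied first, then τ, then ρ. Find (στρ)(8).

5

Apply the permutations in order: σ(8) = 10, then τ(10) = 3, then ρ(3) = 5. So (στρ)(8) = 5.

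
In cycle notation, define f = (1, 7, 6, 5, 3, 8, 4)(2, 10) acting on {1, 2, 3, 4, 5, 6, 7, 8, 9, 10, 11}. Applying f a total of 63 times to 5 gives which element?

5

5 lies in the 7-cycle (1, 7, 6, 5, 3, 8, 4).
Powers repeat with period 7 on this cycle, and 63 mod 7 = 0, so f^63(5) = f^0(5).
So f^63(5) = 5.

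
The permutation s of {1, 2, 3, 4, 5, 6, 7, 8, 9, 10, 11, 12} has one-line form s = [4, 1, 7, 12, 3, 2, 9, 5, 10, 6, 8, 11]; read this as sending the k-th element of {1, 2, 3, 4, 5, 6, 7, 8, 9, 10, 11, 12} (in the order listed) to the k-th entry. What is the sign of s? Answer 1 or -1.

-1

In disjoint-cycle form the cycle lengths are 12.
A cycle is odd iff its length is even; s has 1 even-length cycle, so sgn(s) = (−1)^1 and s is odd.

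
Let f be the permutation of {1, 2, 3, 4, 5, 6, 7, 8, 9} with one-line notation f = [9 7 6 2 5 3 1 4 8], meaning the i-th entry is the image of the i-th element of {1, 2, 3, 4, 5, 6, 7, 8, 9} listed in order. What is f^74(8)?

Tracing 8 → 4 → … returns to 8 after 6 steps, so 8 lies in a 6-cycle (1, 9, 8, 4, 2, 7).
Since the cycle has length 6, f^74 acts on it the same as f^2 (74 mod 6 = 2).
Stepping 2 places around the cycle: 8 → 4 → 2.

2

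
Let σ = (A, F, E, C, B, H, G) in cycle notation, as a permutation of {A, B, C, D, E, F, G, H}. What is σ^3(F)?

F lies in the 7-cycle (A, F, E, C, B, H, G).
Stepping 3 places around the cycle: F → E → C → B.

B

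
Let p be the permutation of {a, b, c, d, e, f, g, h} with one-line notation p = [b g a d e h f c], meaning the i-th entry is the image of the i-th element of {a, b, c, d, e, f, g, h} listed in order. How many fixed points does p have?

2

The fixed points (elements with p(x) = x) are {d, e}, so there are 2.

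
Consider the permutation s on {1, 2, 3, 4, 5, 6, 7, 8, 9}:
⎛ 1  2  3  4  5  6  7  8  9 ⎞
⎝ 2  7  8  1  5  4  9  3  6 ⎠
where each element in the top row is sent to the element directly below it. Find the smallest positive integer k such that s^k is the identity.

The disjoint-cycle form of s has cycle lengths 6, 2, 1.
The order is lcm(6, 2) = 6.

6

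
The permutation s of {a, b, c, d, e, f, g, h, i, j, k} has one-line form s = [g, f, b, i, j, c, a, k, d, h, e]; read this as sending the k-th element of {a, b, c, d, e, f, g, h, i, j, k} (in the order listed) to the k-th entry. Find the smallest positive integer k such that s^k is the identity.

12

Decomposing into disjoint cycles gives cycle lengths 4, 3, 2, 2.
The order of s is the least common multiple of its cycle lengths: lcm(4, 3, 2, 2) = 12.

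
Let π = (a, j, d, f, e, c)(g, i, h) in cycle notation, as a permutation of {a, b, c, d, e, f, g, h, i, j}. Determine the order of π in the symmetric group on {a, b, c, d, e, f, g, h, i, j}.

The cycle type of π is (6, 3, 1).
The order is lcm(6, 3) = 6.

6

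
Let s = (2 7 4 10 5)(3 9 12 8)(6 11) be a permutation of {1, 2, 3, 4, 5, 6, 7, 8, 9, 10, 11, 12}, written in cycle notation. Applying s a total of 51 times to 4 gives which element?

4 lies in the 5-cycle (2 7 4 10 5).
Powers repeat with period 5 on this cycle, and 51 mod 5 = 1, so s^51(4) = s^1(4).
Stepping 1 place around the cycle: 4 → 10.

10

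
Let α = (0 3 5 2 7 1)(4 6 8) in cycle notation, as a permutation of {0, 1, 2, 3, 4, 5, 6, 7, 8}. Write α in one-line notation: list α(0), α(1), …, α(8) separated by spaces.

3 0 7 5 6 2 8 1 4

Reading each image from the cycles: 0→3, 1→0, 2→7, 3→5, 4→6, 5→2, 6→8, 7→1, 8→4.
So the one-line form is 3 0 7 5 6 2 8 1 4.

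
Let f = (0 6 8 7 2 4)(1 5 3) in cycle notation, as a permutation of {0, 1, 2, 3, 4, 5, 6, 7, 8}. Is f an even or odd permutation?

The cycle lengths are 6, 3.
A cycle of length ℓ contributes ℓ−1 transpositions, so f is a product of 5 + 2 = 7 transpositions — odd.

odd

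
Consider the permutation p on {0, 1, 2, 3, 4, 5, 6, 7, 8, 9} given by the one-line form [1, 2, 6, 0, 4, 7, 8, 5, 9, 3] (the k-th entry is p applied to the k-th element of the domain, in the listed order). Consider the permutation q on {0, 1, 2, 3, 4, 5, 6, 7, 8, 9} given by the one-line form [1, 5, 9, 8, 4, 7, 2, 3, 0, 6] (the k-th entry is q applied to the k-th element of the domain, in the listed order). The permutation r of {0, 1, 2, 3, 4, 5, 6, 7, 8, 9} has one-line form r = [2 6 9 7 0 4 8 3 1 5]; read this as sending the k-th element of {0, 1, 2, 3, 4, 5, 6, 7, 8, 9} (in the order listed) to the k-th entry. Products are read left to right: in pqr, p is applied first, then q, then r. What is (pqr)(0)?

Apply the permutations in order: p(0) = 1, then q(1) = 5, then r(5) = 4. So (pqr)(0) = 4.

4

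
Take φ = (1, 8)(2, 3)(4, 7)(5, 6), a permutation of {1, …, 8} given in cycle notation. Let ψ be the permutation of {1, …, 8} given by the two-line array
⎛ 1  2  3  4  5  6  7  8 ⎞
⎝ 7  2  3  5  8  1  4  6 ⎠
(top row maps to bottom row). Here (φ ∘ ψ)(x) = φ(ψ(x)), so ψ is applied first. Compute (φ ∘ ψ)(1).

ψ(1) = 7, then φ(7) = 4; composing gives (φ ∘ ψ)(1) = 4.

4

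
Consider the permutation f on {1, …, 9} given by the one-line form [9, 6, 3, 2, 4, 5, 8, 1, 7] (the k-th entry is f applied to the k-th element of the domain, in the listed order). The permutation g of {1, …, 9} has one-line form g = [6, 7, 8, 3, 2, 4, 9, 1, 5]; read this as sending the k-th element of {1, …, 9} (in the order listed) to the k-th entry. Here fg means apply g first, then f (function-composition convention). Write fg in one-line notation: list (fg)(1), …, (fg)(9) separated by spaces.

(fg)(x) = f(g(x)). Computing each image: f(g(1)) = f(6) = 5, f(g(2)) = f(7) = 8, f(g(3)) = f(8) = 1, f(g(4)) = f(3) = 3, f(g(5)) = f(2) = 6, f(g(6)) = f(4) = 2, f(g(7)) = f(9) = 7, f(g(8)) = f(1) = 9, f(g(9)) = f(5) = 4.
Hence fg = [5 8 1 3 6 2 7 9 4].

5 8 1 3 6 2 7 9 4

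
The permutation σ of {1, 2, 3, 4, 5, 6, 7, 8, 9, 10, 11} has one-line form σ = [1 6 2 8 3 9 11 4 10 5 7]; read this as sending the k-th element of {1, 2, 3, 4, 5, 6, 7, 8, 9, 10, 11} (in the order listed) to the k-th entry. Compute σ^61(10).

Tracing 10 → 5 → … returns to 10 after 6 steps, so 10 lies in a 6-cycle (2, 6, 9, 10, 5, 3).
Powers repeat with period 6 on this cycle, and 61 mod 6 = 1, so σ^61(10) = σ^1(10).
Advancing 1 step from 10: 10 → 5.

5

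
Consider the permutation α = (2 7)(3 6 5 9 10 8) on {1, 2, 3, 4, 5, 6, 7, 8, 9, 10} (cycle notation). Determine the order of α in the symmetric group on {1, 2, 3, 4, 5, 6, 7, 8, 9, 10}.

The cycle type of α is (6, 2, 1, 1).
The order of α is the least common multiple of its cycle lengths: lcm(6, 2) = 6.

6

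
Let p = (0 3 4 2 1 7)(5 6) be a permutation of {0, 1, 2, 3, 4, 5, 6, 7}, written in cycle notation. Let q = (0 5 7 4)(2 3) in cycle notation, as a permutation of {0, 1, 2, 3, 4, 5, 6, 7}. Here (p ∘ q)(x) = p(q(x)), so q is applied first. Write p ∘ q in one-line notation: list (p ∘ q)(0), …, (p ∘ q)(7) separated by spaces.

6 7 4 1 3 0 5 2

For each element, apply q then p: 0 → 5 → 6; 1 → 1 → 7; 2 → 3 → 4; 3 → 2 → 1; 4 → 0 → 3; 5 → 7 → 0; 6 → 6 → 5; 7 → 4 → 2.
Collecting the images, p ∘ q = [6 7 4 1 3 0 5 2].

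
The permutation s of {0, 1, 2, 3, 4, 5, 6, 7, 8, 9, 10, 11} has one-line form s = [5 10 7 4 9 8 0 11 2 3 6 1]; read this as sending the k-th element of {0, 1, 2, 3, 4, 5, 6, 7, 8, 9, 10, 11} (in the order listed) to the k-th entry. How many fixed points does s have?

No element satisfies s(x) = x, so there are 0 fixed points.

0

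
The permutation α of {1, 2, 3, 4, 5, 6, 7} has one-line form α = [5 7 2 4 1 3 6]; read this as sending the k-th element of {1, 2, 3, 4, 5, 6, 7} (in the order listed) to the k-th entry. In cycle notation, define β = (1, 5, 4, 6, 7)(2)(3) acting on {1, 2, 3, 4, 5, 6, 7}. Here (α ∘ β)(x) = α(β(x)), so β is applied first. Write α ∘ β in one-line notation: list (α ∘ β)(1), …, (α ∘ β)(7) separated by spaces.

1 7 2 3 4 6 5

For each element, apply β then α: 1 → 5 → 1; 2 → 2 → 7; 3 → 3 → 2; 4 → 6 → 3; 5 → 4 → 4; 6 → 7 → 6; 7 → 1 → 5.
So α ∘ β in one-line form is 1 7 2 3 4 6 5.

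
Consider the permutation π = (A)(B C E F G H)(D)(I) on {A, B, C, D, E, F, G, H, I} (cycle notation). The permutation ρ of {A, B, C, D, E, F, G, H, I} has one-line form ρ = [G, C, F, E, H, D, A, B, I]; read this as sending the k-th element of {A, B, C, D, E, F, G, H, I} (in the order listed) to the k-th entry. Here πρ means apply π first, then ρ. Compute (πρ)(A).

G

π(A) = A, then ρ(A) = G; composing gives (πρ)(A) = G.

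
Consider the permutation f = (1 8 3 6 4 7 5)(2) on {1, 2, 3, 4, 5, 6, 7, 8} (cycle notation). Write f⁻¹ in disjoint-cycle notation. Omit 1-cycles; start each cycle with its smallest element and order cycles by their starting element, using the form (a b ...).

(1 5 7 4 6 3 8)

Inverting a permutation written in cycle notation just reverses the order within every cycle.
Reversing each cycle of f and rotating so the smallest element leads gives (1 5 7 4 6 3 8).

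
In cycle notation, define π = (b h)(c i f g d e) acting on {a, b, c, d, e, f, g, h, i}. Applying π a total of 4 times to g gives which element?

g lies in the 6-cycle (c i f g d e).
Stepping 4 places around the cycle: g → d → e → c → i.

i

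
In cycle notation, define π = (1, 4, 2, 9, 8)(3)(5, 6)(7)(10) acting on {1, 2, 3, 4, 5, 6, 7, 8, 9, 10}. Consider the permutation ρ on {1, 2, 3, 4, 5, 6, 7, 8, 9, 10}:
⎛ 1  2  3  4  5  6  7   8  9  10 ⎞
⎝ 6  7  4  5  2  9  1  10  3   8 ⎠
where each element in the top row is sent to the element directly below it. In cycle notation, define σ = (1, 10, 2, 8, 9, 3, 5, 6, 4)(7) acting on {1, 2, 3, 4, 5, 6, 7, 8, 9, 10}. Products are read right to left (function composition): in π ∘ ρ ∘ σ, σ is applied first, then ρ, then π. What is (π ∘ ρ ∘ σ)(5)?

(π ∘ ρ ∘ σ)(5) = π(ρ(σ(5))). σ(5) = 6, then ρ(6) = 9, then π(9) = 8, so the result is 8.

8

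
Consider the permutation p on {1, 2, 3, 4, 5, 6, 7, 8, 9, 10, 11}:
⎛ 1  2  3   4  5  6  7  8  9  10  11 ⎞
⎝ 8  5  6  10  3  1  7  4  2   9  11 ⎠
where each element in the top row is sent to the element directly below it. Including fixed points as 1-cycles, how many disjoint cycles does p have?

The cycle decomposition is (1 8 4 10 9 2 5 3 6)(7)(11), which has 3 cycles (counting 1-cycles).

3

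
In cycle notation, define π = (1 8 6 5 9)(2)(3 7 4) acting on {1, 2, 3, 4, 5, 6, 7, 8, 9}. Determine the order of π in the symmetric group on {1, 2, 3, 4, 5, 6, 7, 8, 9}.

15

The disjoint cycles have lengths 5, 3, 1.
Since disjoint cycles commute, ord(π) = lcm(5, 3) = 15.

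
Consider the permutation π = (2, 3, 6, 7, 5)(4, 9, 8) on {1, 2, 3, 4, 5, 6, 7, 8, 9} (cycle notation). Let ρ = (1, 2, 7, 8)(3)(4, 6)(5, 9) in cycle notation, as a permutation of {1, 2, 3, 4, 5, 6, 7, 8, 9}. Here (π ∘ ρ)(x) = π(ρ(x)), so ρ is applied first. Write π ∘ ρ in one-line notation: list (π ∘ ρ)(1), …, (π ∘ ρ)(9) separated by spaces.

(π ∘ ρ)(x) = π(ρ(x)). Computing each image: π(ρ(1)) = π(2) = 3, π(ρ(2)) = π(7) = 5, π(ρ(3)) = π(3) = 6, π(ρ(4)) = π(6) = 7, π(ρ(5)) = π(9) = 8, π(ρ(6)) = π(4) = 9, π(ρ(7)) = π(8) = 4, π(ρ(8)) = π(1) = 1, π(ρ(9)) = π(5) = 2.
Hence π ∘ ρ = [3 5 6 7 8 9 4 1 2].

3 5 6 7 8 9 4 1 2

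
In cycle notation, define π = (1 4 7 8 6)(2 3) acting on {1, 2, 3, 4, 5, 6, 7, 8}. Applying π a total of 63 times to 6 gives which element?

7

6 lies in the 5-cycle (1 4 7 8 6).
Powers repeat with period 5 on this cycle, and 63 mod 5 = 3, so π^63(6) = π^3(6).
Advancing 3 steps from 6: 6 → 1 → 4 → 7.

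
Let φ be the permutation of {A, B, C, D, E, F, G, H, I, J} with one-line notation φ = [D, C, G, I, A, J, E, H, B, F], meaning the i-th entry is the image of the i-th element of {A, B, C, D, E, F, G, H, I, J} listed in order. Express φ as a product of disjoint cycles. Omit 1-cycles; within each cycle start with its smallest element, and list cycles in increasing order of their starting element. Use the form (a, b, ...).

From A: A → D → I → B → C → G → E → A, closing the cycle (A, D, I, B, C, G, E).
Continuing from each remaining unvisited element yields (A, D, I, B, C, G, E)(F, J).

(A, D, I, B, C, G, E)(F, J)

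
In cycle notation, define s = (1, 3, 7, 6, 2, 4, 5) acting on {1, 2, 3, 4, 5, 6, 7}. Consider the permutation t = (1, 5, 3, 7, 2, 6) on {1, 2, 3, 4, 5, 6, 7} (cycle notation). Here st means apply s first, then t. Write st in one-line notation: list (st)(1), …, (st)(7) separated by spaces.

7 4 2 3 5 6 1

(st)(x) = t(s(x)). Computing each image: t(s(1)) = t(3) = 7, t(s(2)) = t(4) = 4, t(s(3)) = t(7) = 2, t(s(4)) = t(5) = 3, t(s(5)) = t(1) = 5, t(s(6)) = t(2) = 6, t(s(7)) = t(6) = 1.
Hence st = [7 4 2 3 5 6 1].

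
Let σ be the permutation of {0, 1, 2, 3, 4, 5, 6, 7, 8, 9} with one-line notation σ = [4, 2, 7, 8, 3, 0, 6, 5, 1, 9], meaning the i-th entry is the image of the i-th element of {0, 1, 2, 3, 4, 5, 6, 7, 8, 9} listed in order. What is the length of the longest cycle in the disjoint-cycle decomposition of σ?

Decomposing into disjoint cycles gives (0 4 3 8 1 2 7 5); the longest has length 8.

8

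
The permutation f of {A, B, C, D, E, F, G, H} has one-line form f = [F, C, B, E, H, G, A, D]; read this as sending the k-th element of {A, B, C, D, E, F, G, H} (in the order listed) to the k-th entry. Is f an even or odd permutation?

In disjoint-cycle form the cycle lengths are 3, 3, 2.
A cycle is odd iff its length is even; f has 1 even-length cycle, so sgn(f) = (−1)^1 and f is odd.

odd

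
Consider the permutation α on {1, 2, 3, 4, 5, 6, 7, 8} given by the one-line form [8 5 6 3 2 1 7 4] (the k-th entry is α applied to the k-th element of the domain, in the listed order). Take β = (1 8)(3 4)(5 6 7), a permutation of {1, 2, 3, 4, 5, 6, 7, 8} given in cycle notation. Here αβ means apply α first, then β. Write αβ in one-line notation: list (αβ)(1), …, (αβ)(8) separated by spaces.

1 6 7 4 2 8 5 3

(αβ)(x) = β(α(x)). Computing each image: β(α(1)) = β(8) = 1, β(α(2)) = β(5) = 6, β(α(3)) = β(6) = 7, β(α(4)) = β(3) = 4, β(α(5)) = β(2) = 2, β(α(6)) = β(1) = 8, β(α(7)) = β(7) = 5, β(α(8)) = β(4) = 3.
Hence αβ = [1 6 7 4 2 8 5 3].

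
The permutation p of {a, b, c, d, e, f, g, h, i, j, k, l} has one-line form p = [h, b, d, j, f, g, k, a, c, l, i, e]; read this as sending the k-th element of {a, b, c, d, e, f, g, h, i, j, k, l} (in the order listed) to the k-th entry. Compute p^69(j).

Tracing j → l → … returns to j after 9 steps, so j lies in a 9-cycle (c d j l e f g k i).
Since the cycle has length 9, p^69 acts on it the same as p^6 (69 mod 9 = 6).
Advancing 6 steps from j: j → l → e → f → g → k → i.

i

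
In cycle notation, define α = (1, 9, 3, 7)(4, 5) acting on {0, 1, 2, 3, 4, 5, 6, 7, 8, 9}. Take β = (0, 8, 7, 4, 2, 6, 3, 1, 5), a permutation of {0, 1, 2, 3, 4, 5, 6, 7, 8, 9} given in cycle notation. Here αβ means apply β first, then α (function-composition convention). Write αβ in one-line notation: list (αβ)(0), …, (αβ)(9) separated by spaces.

For each element, apply β then α: 0 → 8 → 8; 1 → 5 → 4; 2 → 6 → 6; 3 → 1 → 9; 4 → 2 → 2; 5 → 0 → 0; 6 → 3 → 7; 7 → 4 → 5; 8 → 7 → 1; 9 → 9 → 3.
Collecting the images, αβ = [8 4 6 9 2 0 7 5 1 3].

8 4 6 9 2 0 7 5 1 3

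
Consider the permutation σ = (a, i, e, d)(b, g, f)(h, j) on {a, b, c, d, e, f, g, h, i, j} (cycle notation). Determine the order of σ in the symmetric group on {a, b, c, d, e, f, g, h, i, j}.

12

The cycle type of σ is (4, 3, 2, 1).
The order is lcm(4, 3, 2) = 12.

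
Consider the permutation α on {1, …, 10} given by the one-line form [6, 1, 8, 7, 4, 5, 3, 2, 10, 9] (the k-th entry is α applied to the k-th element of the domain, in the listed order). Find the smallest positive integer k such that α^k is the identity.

8

The disjoint-cycle form of α has cycle lengths 8, 2.
Since disjoint cycles commute, ord(α) = lcm(8, 2) = 8.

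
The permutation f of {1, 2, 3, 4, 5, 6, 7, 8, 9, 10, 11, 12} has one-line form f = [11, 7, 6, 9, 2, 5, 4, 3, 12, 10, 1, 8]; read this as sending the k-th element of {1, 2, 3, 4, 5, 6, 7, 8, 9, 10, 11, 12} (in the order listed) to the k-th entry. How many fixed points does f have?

The fixed points (elements with f(x) = x) are {10}, so there is 1.

1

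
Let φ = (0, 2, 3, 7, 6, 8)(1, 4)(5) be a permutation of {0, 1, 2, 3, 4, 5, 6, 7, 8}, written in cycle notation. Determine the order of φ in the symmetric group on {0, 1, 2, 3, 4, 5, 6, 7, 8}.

The disjoint cycles have lengths 6, 2, 1.
The order is lcm(6, 2) = 6.

6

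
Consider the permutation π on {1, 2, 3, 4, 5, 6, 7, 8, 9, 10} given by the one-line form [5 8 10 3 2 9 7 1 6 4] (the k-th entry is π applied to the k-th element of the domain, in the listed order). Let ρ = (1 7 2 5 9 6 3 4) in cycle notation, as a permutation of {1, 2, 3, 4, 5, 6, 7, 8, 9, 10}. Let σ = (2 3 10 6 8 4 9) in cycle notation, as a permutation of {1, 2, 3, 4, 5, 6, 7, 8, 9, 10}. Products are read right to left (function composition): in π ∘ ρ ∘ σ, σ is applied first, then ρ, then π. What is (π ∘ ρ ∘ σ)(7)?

8

Chase 7: σ(7) = 7; ρ(7) = 2; π(2) = 8. Hence (π ∘ ρ ∘ σ)(7) = 8.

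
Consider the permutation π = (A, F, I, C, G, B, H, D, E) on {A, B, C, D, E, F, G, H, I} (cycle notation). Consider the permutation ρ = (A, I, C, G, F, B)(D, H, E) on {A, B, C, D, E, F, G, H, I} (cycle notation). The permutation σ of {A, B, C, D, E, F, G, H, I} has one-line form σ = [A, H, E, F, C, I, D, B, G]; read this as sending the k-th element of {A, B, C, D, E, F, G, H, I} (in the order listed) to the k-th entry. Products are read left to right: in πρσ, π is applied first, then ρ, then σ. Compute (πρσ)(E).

Chase E: π(E) = A; ρ(A) = I; σ(I) = G. Hence (πρσ)(E) = G.

G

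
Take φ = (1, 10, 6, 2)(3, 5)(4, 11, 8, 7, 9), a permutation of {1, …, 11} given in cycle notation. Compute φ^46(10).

2

10 lies in the 4-cycle (1, 10, 6, 2).
Since the cycle has length 4, φ^46 acts on it the same as φ^2 (46 mod 4 = 2).
Advancing 2 steps from 10: 10 → 6 → 2.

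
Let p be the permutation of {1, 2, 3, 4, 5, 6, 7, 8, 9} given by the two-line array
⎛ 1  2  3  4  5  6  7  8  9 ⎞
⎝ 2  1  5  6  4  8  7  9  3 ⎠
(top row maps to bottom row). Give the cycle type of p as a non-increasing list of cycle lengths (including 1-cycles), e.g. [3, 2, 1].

The disjoint cycles are (1, 2)(3, 5, 4, 6, 8, 9)(7), with lengths 6, 2, 1 in non-increasing order.

[6, 2, 1]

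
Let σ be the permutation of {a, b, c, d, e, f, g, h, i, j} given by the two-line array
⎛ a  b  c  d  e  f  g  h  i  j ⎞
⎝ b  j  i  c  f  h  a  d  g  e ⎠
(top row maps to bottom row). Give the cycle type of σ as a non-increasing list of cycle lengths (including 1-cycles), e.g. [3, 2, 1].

The disjoint cycles are (a b j e f h d c i g), with lengths 10 in non-increasing order.

[10]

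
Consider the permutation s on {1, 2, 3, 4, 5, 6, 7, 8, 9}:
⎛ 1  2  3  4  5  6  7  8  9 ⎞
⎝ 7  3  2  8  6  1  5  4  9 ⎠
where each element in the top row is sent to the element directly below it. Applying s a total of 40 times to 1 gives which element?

Tracing 1 → 7 → … returns to 1 after 4 steps, so 1 lies in a 4-cycle (1 7 5 6).
On a 4-cycle, s^4 is the identity, so s^40 = s^0 there (40 ≡ 0 mod 4).
So s^40(1) = 1.

1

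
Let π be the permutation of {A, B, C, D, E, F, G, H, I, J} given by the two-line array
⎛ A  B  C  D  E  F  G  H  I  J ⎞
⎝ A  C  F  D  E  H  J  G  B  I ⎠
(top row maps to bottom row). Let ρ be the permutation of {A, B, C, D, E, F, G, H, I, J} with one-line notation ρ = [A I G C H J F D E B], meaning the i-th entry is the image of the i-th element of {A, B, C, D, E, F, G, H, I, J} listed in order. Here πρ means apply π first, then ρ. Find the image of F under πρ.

D

π(F) = H, then ρ(H) = D; composing gives (πρ)(F) = D.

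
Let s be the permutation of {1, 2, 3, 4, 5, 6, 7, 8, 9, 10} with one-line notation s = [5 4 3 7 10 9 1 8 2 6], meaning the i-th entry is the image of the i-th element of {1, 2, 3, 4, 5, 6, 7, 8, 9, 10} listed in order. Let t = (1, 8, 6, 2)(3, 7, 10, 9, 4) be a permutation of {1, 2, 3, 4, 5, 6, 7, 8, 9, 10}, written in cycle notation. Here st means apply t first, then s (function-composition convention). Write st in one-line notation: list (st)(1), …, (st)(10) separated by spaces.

(st)(x) = s(t(x)). Computing each image: s(t(1)) = s(8) = 8, s(t(2)) = s(1) = 5, s(t(3)) = s(7) = 1, s(t(4)) = s(3) = 3, s(t(5)) = s(5) = 10, s(t(6)) = s(2) = 4, s(t(7)) = s(10) = 6, s(t(8)) = s(6) = 9, s(t(9)) = s(4) = 7, s(t(10)) = s(9) = 2.
Hence st = [8 5 1 3 10 4 6 9 7 2].

8 5 1 3 10 4 6 9 7 2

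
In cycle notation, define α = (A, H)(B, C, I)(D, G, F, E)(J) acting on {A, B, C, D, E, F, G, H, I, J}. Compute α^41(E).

E lies in the 4-cycle (D, G, F, E).
Powers repeat with period 4 on this cycle, and 41 mod 4 = 1, so α^41(E) = α^1(E).
Advancing 1 step from E: E → D.

D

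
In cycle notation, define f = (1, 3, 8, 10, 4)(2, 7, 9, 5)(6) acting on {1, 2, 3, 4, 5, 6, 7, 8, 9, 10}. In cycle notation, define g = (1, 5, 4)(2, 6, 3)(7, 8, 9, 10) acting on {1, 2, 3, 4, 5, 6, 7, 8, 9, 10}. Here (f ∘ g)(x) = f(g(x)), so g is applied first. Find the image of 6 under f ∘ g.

First apply g: g(6) = 3, then f(3) = 8. Thus (f ∘ g)(6) = 8.

8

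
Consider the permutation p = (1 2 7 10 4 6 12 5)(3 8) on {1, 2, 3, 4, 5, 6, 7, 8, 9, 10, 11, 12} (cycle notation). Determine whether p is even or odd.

The cycle lengths are 8, 2, 1, 1.
A cycle of length ℓ contributes ℓ−1 transpositions, so p is a product of 7 + 1 = 8 transpositions — even.

even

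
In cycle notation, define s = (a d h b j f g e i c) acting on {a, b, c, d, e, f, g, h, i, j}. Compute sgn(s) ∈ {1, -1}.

The cycle lengths are 10.
A cycle is odd iff its length is even; s has 1 even-length cycle, so sgn(s) = (−1)^1 and s is odd.

-1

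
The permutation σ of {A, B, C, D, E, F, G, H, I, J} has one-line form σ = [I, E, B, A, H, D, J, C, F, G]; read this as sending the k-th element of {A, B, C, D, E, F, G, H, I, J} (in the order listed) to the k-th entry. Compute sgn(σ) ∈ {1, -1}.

-1

In disjoint-cycle form the cycle lengths are 4, 4, 2.
A cycle of length ℓ contributes ℓ−1 transpositions, so σ is a product of 3 + 3 + 1 = 7 transpositions — odd.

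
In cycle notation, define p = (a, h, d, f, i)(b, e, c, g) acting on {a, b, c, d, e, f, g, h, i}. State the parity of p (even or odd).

The cycle lengths are 5, 4.
A cycle of length ℓ contributes ℓ−1 transpositions, so p is a product of 4 + 3 = 7 transpositions — odd.

odd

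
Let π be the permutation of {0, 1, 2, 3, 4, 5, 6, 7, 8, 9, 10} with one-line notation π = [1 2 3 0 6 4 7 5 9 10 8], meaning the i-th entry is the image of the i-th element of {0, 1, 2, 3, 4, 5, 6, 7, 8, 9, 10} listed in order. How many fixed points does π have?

0

No element satisfies π(x) = x, so there are 0 fixed points.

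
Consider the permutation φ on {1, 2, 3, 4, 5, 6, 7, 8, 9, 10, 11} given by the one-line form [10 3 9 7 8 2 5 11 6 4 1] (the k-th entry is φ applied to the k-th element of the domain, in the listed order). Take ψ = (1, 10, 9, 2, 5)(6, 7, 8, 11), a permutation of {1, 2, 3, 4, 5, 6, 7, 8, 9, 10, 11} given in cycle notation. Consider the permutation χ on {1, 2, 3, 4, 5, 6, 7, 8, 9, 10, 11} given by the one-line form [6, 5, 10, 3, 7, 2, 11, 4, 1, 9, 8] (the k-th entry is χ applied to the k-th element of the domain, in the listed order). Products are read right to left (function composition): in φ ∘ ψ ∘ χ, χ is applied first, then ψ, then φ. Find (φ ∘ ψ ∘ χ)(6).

Apply the permutations in order: χ(6) = 2, then ψ(2) = 5, then φ(5) = 8. So (φ ∘ ψ ∘ χ)(6) = 8.

8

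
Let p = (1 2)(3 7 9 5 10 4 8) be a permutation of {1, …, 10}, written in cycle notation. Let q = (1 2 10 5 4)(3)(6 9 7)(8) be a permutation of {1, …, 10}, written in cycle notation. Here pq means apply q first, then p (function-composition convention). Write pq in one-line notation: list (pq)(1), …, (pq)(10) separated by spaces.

1 4 7 2 8 5 6 3 9 10

(pq)(x) = p(q(x)). Computing each image: p(q(1)) = p(2) = 1, p(q(2)) = p(10) = 4, p(q(3)) = p(3) = 7, p(q(4)) = p(1) = 2, p(q(5)) = p(4) = 8, p(q(6)) = p(9) = 5, p(q(7)) = p(6) = 6, p(q(8)) = p(8) = 3, p(q(9)) = p(7) = 9, p(q(10)) = p(5) = 10.
Hence pq = [1 4 7 2 8 5 6 3 9 10].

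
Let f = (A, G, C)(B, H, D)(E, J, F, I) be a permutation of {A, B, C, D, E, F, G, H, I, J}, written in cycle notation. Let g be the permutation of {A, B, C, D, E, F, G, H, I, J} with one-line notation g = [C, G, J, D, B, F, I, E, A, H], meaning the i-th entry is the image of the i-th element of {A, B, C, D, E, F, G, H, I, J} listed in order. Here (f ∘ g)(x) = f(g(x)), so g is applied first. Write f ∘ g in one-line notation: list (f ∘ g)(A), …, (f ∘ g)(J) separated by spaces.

A C F B H I E J G D

Chase each element through g then f: A → C → A; B → G → C; C → J → F; D → D → B; E → B → H; F → F → I; G → I → E; H → E → J; I → A → G; J → H → D.
Collecting the images, f ∘ g = [A C F B H I E J G D].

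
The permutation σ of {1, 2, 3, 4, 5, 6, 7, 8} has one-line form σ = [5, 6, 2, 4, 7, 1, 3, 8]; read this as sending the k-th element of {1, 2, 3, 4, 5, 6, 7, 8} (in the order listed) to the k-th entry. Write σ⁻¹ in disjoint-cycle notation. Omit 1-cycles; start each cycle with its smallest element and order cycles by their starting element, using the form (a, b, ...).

(1, 6, 2, 3, 7, 5)

The cycle decomposition of σ is (1, 5, 7, 3, 2, 6).
Reversing each cycle (and rotating so the smallest element leads) gives σ⁻¹ = (1, 6, 2, 3, 7, 5).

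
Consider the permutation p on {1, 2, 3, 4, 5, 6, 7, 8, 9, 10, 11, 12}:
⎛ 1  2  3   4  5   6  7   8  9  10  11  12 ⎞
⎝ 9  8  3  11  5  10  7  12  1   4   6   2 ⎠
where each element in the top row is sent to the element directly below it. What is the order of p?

12

The disjoint-cycle form of p has cycle lengths 4, 3, 2, 1, 1, 1.
The order of p is the least common multiple of its cycle lengths: lcm(4, 3, 2) = 12.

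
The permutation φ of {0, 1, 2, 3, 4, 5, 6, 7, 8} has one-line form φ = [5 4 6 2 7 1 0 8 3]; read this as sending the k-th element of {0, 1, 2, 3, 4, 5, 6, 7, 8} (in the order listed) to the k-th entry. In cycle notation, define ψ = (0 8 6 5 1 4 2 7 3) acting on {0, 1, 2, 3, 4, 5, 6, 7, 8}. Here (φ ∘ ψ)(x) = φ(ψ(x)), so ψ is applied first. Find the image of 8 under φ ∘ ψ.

0

(φ ∘ ψ)(8) = φ(ψ(8)). ψ(8) = 6, then φ(6) = 0. So (φ ∘ ψ)(8) = 0.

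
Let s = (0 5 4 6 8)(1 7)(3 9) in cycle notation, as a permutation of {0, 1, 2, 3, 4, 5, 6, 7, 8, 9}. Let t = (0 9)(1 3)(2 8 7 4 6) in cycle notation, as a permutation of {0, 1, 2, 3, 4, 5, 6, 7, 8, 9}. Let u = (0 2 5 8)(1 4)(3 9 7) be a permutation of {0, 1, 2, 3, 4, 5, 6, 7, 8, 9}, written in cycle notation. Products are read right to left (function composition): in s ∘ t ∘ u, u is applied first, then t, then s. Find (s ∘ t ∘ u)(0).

Apply the permutations in order: u(0) = 2, then t(2) = 8, then s(8) = 0. So (s ∘ t ∘ u)(0) = 0.

0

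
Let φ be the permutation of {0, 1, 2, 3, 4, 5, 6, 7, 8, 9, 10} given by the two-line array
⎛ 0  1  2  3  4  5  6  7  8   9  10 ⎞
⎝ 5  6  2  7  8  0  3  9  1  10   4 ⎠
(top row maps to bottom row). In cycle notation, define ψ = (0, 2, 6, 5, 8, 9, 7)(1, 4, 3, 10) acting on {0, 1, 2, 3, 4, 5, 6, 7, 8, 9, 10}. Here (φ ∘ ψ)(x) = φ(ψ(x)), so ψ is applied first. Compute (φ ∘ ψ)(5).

1

(φ ∘ ψ)(5) = φ(ψ(5)). ψ(5) = 8, then φ(8) = 1. So (φ ∘ ψ)(5) = 1.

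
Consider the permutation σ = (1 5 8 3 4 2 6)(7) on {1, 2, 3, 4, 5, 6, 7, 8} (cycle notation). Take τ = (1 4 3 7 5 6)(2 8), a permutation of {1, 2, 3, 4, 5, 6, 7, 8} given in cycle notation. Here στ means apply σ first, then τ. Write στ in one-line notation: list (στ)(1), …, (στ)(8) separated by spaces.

6 1 3 8 2 4 5 7

For each element, apply σ then τ: 1 → 5 → 6; 2 → 6 → 1; 3 → 4 → 3; 4 → 2 → 8; 5 → 8 → 2; 6 → 1 → 4; 7 → 7 → 5; 8 → 3 → 7.
Collecting the images, στ = [6 1 3 8 2 4 5 7].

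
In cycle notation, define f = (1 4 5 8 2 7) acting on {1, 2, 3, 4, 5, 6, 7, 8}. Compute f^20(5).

5 lies in the 6-cycle (1 4 5 8 2 7).
Powers repeat with period 6 on this cycle, and 20 mod 6 = 2, so f^20(5) = f^2(5).
Stepping 2 places around the cycle: 5 → 8 → 2.

2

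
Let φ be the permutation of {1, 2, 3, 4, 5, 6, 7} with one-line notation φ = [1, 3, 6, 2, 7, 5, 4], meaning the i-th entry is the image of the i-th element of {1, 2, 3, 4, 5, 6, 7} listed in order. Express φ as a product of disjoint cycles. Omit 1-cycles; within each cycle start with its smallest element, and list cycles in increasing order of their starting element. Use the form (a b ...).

Iterating φ from 2 gives 2 → 3 → 6 → 5 → 7 → 4 → 2; that is the 6-cycle (2 3 6 5 7 4).
Continuing from each remaining unvisited element yields (2 3 6 5 7 4).

(2 3 6 5 7 4)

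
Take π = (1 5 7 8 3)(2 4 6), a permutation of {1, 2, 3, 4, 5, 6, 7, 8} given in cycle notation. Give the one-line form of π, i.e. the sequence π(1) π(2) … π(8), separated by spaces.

5 4 1 6 7 2 8 3

Reading each image from the cycles: 1↦5, 2↦4, 3↦1, 4↦6, 5↦7, 6↦2, 7↦8, 8↦3.
So the one-line form is 5 4 1 6 7 2 8 3.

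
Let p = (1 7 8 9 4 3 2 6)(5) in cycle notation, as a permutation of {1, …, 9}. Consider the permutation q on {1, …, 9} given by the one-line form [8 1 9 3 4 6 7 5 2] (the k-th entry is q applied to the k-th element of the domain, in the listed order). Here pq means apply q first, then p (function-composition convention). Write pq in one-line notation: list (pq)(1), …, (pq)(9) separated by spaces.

For each element, apply q then p: 1 → 8 → 9; 2 → 1 → 7; 3 → 9 → 4; 4 → 3 → 2; 5 → 4 → 3; 6 → 6 → 1; 7 → 7 → 8; 8 → 5 → 5; 9 → 2 → 6.
So pq in one-line form is 9 7 4 2 3 1 8 5 6.

9 7 4 2 3 1 8 5 6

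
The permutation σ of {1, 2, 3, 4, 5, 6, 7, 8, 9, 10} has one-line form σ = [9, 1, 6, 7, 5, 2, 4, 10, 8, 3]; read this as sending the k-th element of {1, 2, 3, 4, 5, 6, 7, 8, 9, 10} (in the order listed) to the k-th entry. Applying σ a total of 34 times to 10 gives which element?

8

Tracing 10 → 3 → … returns to 10 after 7 steps, so 10 lies in a 7-cycle (1, 9, 8, 10, 3, 6, 2).
Since the cycle has length 7, σ^34 acts on it the same as σ^6 (34 mod 7 = 6).
Stepping 6 places around the cycle: 10 → 3 → 6 → 2 → 1 → 9 → 8.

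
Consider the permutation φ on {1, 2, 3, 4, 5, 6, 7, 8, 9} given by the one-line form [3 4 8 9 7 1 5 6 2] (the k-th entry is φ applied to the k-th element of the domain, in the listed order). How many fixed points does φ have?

No element satisfies φ(x) = x, so there are 0 fixed points.

0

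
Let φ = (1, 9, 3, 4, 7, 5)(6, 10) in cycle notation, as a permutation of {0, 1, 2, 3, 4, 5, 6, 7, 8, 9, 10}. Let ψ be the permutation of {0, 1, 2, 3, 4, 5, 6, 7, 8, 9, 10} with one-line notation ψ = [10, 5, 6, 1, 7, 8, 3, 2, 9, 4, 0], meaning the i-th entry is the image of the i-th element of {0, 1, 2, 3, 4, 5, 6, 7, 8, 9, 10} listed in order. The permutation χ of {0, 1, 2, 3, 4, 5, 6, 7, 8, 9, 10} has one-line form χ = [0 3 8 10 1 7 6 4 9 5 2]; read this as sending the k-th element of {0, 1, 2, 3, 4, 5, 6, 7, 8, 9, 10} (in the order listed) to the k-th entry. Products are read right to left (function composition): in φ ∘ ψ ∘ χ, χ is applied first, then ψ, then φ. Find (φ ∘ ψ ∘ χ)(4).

Apply the permutations in order: χ(4) = 1, then ψ(1) = 5, then φ(5) = 1. So (φ ∘ ψ ∘ χ)(4) = 1.

1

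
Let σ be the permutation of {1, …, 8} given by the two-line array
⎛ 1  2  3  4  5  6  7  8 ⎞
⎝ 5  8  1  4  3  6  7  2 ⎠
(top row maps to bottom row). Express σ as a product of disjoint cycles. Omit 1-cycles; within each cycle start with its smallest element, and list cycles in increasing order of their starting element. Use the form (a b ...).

(1 5 3)(2 8)

From 1: 1 → 5 → 3 → 1, closing the cycle (1 5 3).
Repeating from the next unused element and collecting all non-trivial cycles gives (1 5 3)(2 8).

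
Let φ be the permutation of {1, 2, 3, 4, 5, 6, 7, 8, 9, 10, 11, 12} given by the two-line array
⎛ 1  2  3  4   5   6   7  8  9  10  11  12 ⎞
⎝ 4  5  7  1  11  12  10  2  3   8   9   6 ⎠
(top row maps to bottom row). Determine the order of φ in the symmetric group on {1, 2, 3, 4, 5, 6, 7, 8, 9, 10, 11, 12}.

Writing φ as disjoint cycles, the cycle lengths are 8, 2, 2.
The order is lcm(8, 2, 2) = 8.

8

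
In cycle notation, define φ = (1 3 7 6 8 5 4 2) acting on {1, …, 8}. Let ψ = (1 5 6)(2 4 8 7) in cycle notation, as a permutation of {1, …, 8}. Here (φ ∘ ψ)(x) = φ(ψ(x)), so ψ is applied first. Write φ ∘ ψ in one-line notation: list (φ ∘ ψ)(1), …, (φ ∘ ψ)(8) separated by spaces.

(φ ∘ ψ)(x) = φ(ψ(x)). Computing each image: φ(ψ(1)) = φ(5) = 4, φ(ψ(2)) = φ(4) = 2, φ(ψ(3)) = φ(3) = 7, φ(ψ(4)) = φ(8) = 5, φ(ψ(5)) = φ(6) = 8, φ(ψ(6)) = φ(1) = 3, φ(ψ(7)) = φ(2) = 1, φ(ψ(8)) = φ(7) = 6.
Hence φ ∘ ψ = [4 2 7 5 8 3 1 6].

4 2 7 5 8 3 1 6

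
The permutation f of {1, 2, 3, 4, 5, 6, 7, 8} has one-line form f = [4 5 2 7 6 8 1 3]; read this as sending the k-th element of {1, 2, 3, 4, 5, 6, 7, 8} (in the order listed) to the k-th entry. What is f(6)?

6 is element number 6 of the domain, and entry number 6 of the one-line form is 8, so f(6) = 8.

8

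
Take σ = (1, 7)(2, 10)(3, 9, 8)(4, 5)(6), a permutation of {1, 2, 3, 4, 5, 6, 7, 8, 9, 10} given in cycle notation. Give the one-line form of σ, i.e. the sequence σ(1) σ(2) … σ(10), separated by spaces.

Each element maps to the next entry in its cycle (wrapping to the front): 1↦7, 2↦10, 3↦9, 4↦5, 5↦4, 6↦6, 7↦1, 8↦3, 9↦8, 10↦2.
So the one-line form is 7 10 9 5 4 6 1 3 8 2.

7 10 9 5 4 6 1 3 8 2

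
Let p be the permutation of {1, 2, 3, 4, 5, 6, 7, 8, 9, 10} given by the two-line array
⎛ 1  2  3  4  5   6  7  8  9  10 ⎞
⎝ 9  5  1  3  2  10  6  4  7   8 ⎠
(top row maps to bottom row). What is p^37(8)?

Tracing 8 → 4 → … returns to 8 after 8 steps, so 8 lies in an 8-cycle (1, 9, 7, 6, 10, 8, 4, 3).
Powers repeat with period 8 on this cycle, and 37 mod 8 = 5, so p^37(8) = p^5(8).
Advancing 5 steps from 8: 8 → 4 → 3 → 1 → 9 → 7.

7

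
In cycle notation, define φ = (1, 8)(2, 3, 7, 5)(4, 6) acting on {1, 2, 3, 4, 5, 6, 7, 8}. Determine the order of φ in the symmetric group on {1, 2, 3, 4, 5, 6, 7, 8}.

The disjoint cycles have lengths 4, 2, 2.
The order is lcm(4, 2, 2) = 4.

4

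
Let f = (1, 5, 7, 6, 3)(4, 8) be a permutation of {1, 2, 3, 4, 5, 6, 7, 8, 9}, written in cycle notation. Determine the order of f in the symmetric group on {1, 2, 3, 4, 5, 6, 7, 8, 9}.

The cycle type of f is (5, 2, 1, 1).
The order of f is the least common multiple of its cycle lengths: lcm(5, 2) = 10.

10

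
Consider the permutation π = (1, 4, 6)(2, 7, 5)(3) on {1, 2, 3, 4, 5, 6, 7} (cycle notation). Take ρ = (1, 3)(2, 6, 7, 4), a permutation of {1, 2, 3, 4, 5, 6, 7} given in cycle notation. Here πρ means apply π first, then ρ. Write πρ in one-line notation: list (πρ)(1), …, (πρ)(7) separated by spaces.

For each element, apply π then ρ: 1 → 4 → 2; 2 → 7 → 4; 3 → 3 → 1; 4 → 6 → 7; 5 → 2 → 6; 6 → 1 → 3; 7 → 5 → 5.
Collecting the images, πρ = [2 4 1 7 6 3 5].

2 4 1 7 6 3 5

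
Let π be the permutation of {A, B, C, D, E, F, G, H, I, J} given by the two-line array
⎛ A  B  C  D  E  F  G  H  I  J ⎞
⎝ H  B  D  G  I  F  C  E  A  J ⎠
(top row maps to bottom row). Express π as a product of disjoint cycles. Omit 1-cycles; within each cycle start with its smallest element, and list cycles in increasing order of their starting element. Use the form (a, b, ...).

From A: A → H → E → I → A, closing the cycle (A, H, E, I).
Repeating from the next unused element and collecting all non-trivial cycles gives (A, H, E, I)(C, D, G).

(A, H, E, I)(C, D, G)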